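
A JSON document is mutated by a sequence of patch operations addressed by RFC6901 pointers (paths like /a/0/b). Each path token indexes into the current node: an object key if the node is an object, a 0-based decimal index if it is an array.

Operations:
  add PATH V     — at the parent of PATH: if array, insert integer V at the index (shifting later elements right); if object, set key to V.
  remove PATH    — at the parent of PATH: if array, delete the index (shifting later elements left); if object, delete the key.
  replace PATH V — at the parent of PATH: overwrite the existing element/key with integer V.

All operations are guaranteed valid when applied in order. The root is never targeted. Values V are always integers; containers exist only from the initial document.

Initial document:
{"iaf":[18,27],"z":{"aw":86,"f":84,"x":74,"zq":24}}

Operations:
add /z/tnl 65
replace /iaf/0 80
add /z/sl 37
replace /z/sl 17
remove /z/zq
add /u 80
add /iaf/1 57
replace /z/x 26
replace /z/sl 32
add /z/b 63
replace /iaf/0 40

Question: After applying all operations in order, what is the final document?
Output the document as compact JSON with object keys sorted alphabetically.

After op 1 (add /z/tnl 65): {"iaf":[18,27],"z":{"aw":86,"f":84,"tnl":65,"x":74,"zq":24}}
After op 2 (replace /iaf/0 80): {"iaf":[80,27],"z":{"aw":86,"f":84,"tnl":65,"x":74,"zq":24}}
After op 3 (add /z/sl 37): {"iaf":[80,27],"z":{"aw":86,"f":84,"sl":37,"tnl":65,"x":74,"zq":24}}
After op 4 (replace /z/sl 17): {"iaf":[80,27],"z":{"aw":86,"f":84,"sl":17,"tnl":65,"x":74,"zq":24}}
After op 5 (remove /z/zq): {"iaf":[80,27],"z":{"aw":86,"f":84,"sl":17,"tnl":65,"x":74}}
After op 6 (add /u 80): {"iaf":[80,27],"u":80,"z":{"aw":86,"f":84,"sl":17,"tnl":65,"x":74}}
After op 7 (add /iaf/1 57): {"iaf":[80,57,27],"u":80,"z":{"aw":86,"f":84,"sl":17,"tnl":65,"x":74}}
After op 8 (replace /z/x 26): {"iaf":[80,57,27],"u":80,"z":{"aw":86,"f":84,"sl":17,"tnl":65,"x":26}}
After op 9 (replace /z/sl 32): {"iaf":[80,57,27],"u":80,"z":{"aw":86,"f":84,"sl":32,"tnl":65,"x":26}}
After op 10 (add /z/b 63): {"iaf":[80,57,27],"u":80,"z":{"aw":86,"b":63,"f":84,"sl":32,"tnl":65,"x":26}}
After op 11 (replace /iaf/0 40): {"iaf":[40,57,27],"u":80,"z":{"aw":86,"b":63,"f":84,"sl":32,"tnl":65,"x":26}}

Answer: {"iaf":[40,57,27],"u":80,"z":{"aw":86,"b":63,"f":84,"sl":32,"tnl":65,"x":26}}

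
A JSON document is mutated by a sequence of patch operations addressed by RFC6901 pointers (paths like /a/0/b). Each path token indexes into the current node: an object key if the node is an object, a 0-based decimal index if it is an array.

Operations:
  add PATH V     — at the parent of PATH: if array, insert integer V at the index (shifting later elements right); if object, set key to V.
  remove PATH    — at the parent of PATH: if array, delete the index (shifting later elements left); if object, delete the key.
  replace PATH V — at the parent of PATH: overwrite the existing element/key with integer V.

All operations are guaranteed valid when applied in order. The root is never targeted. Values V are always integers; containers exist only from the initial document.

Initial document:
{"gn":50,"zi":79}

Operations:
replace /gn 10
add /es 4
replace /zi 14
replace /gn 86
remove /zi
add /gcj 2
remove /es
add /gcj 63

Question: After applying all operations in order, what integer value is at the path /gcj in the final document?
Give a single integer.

Answer: 63

Derivation:
After op 1 (replace /gn 10): {"gn":10,"zi":79}
After op 2 (add /es 4): {"es":4,"gn":10,"zi":79}
After op 3 (replace /zi 14): {"es":4,"gn":10,"zi":14}
After op 4 (replace /gn 86): {"es":4,"gn":86,"zi":14}
After op 5 (remove /zi): {"es":4,"gn":86}
After op 6 (add /gcj 2): {"es":4,"gcj":2,"gn":86}
After op 7 (remove /es): {"gcj":2,"gn":86}
After op 8 (add /gcj 63): {"gcj":63,"gn":86}
Value at /gcj: 63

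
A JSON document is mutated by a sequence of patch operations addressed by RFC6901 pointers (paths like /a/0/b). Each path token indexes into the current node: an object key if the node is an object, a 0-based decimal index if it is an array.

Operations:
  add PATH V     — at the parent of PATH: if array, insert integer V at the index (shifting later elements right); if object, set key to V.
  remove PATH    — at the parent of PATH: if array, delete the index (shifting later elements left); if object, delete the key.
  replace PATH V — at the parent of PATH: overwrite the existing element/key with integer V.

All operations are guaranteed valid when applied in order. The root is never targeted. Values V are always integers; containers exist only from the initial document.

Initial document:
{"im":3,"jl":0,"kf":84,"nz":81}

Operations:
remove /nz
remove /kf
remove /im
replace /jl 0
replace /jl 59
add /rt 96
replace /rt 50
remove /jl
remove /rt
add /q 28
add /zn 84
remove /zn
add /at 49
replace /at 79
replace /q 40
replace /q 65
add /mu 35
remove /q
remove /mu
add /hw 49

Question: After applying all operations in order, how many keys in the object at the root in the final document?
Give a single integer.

Answer: 2

Derivation:
After op 1 (remove /nz): {"im":3,"jl":0,"kf":84}
After op 2 (remove /kf): {"im":3,"jl":0}
After op 3 (remove /im): {"jl":0}
After op 4 (replace /jl 0): {"jl":0}
After op 5 (replace /jl 59): {"jl":59}
After op 6 (add /rt 96): {"jl":59,"rt":96}
After op 7 (replace /rt 50): {"jl":59,"rt":50}
After op 8 (remove /jl): {"rt":50}
After op 9 (remove /rt): {}
After op 10 (add /q 28): {"q":28}
After op 11 (add /zn 84): {"q":28,"zn":84}
After op 12 (remove /zn): {"q":28}
After op 13 (add /at 49): {"at":49,"q":28}
After op 14 (replace /at 79): {"at":79,"q":28}
After op 15 (replace /q 40): {"at":79,"q":40}
After op 16 (replace /q 65): {"at":79,"q":65}
After op 17 (add /mu 35): {"at":79,"mu":35,"q":65}
After op 18 (remove /q): {"at":79,"mu":35}
After op 19 (remove /mu): {"at":79}
After op 20 (add /hw 49): {"at":79,"hw":49}
Size at the root: 2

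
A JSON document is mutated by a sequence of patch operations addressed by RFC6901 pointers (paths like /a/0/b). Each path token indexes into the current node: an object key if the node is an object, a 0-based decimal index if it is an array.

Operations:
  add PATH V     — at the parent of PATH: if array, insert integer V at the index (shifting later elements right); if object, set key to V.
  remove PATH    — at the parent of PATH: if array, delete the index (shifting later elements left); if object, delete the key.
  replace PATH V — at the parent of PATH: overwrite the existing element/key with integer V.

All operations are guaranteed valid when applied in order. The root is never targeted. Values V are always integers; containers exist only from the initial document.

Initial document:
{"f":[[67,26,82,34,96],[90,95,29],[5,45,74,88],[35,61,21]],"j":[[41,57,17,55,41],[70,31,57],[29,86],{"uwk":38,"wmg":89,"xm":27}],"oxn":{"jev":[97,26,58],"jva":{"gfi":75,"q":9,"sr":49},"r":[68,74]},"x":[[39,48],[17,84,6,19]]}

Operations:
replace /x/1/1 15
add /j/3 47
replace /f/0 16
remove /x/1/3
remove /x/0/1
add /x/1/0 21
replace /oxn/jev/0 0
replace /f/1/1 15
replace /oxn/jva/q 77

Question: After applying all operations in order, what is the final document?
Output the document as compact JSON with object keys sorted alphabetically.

After op 1 (replace /x/1/1 15): {"f":[[67,26,82,34,96],[90,95,29],[5,45,74,88],[35,61,21]],"j":[[41,57,17,55,41],[70,31,57],[29,86],{"uwk":38,"wmg":89,"xm":27}],"oxn":{"jev":[97,26,58],"jva":{"gfi":75,"q":9,"sr":49},"r":[68,74]},"x":[[39,48],[17,15,6,19]]}
After op 2 (add /j/3 47): {"f":[[67,26,82,34,96],[90,95,29],[5,45,74,88],[35,61,21]],"j":[[41,57,17,55,41],[70,31,57],[29,86],47,{"uwk":38,"wmg":89,"xm":27}],"oxn":{"jev":[97,26,58],"jva":{"gfi":75,"q":9,"sr":49},"r":[68,74]},"x":[[39,48],[17,15,6,19]]}
After op 3 (replace /f/0 16): {"f":[16,[90,95,29],[5,45,74,88],[35,61,21]],"j":[[41,57,17,55,41],[70,31,57],[29,86],47,{"uwk":38,"wmg":89,"xm":27}],"oxn":{"jev":[97,26,58],"jva":{"gfi":75,"q":9,"sr":49},"r":[68,74]},"x":[[39,48],[17,15,6,19]]}
After op 4 (remove /x/1/3): {"f":[16,[90,95,29],[5,45,74,88],[35,61,21]],"j":[[41,57,17,55,41],[70,31,57],[29,86],47,{"uwk":38,"wmg":89,"xm":27}],"oxn":{"jev":[97,26,58],"jva":{"gfi":75,"q":9,"sr":49},"r":[68,74]},"x":[[39,48],[17,15,6]]}
After op 5 (remove /x/0/1): {"f":[16,[90,95,29],[5,45,74,88],[35,61,21]],"j":[[41,57,17,55,41],[70,31,57],[29,86],47,{"uwk":38,"wmg":89,"xm":27}],"oxn":{"jev":[97,26,58],"jva":{"gfi":75,"q":9,"sr":49},"r":[68,74]},"x":[[39],[17,15,6]]}
After op 6 (add /x/1/0 21): {"f":[16,[90,95,29],[5,45,74,88],[35,61,21]],"j":[[41,57,17,55,41],[70,31,57],[29,86],47,{"uwk":38,"wmg":89,"xm":27}],"oxn":{"jev":[97,26,58],"jva":{"gfi":75,"q":9,"sr":49},"r":[68,74]},"x":[[39],[21,17,15,6]]}
After op 7 (replace /oxn/jev/0 0): {"f":[16,[90,95,29],[5,45,74,88],[35,61,21]],"j":[[41,57,17,55,41],[70,31,57],[29,86],47,{"uwk":38,"wmg":89,"xm":27}],"oxn":{"jev":[0,26,58],"jva":{"gfi":75,"q":9,"sr":49},"r":[68,74]},"x":[[39],[21,17,15,6]]}
After op 8 (replace /f/1/1 15): {"f":[16,[90,15,29],[5,45,74,88],[35,61,21]],"j":[[41,57,17,55,41],[70,31,57],[29,86],47,{"uwk":38,"wmg":89,"xm":27}],"oxn":{"jev":[0,26,58],"jva":{"gfi":75,"q":9,"sr":49},"r":[68,74]},"x":[[39],[21,17,15,6]]}
After op 9 (replace /oxn/jva/q 77): {"f":[16,[90,15,29],[5,45,74,88],[35,61,21]],"j":[[41,57,17,55,41],[70,31,57],[29,86],47,{"uwk":38,"wmg":89,"xm":27}],"oxn":{"jev":[0,26,58],"jva":{"gfi":75,"q":77,"sr":49},"r":[68,74]},"x":[[39],[21,17,15,6]]}

Answer: {"f":[16,[90,15,29],[5,45,74,88],[35,61,21]],"j":[[41,57,17,55,41],[70,31,57],[29,86],47,{"uwk":38,"wmg":89,"xm":27}],"oxn":{"jev":[0,26,58],"jva":{"gfi":75,"q":77,"sr":49},"r":[68,74]},"x":[[39],[21,17,15,6]]}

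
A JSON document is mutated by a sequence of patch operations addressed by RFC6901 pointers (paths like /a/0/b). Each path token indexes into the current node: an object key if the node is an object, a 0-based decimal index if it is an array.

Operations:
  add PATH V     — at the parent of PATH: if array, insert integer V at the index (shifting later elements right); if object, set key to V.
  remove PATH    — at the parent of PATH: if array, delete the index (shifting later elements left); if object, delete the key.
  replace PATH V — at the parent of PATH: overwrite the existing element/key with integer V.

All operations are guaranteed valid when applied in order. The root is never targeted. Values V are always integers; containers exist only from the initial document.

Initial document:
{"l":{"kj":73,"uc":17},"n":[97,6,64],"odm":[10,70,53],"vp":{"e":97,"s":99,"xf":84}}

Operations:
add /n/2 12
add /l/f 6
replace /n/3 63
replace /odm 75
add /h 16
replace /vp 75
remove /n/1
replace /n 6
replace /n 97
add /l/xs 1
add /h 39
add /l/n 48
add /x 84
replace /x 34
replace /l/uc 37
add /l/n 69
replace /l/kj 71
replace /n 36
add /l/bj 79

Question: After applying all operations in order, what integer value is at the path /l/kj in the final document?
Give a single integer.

After op 1 (add /n/2 12): {"l":{"kj":73,"uc":17},"n":[97,6,12,64],"odm":[10,70,53],"vp":{"e":97,"s":99,"xf":84}}
After op 2 (add /l/f 6): {"l":{"f":6,"kj":73,"uc":17},"n":[97,6,12,64],"odm":[10,70,53],"vp":{"e":97,"s":99,"xf":84}}
After op 3 (replace /n/3 63): {"l":{"f":6,"kj":73,"uc":17},"n":[97,6,12,63],"odm":[10,70,53],"vp":{"e":97,"s":99,"xf":84}}
After op 4 (replace /odm 75): {"l":{"f":6,"kj":73,"uc":17},"n":[97,6,12,63],"odm":75,"vp":{"e":97,"s":99,"xf":84}}
After op 5 (add /h 16): {"h":16,"l":{"f":6,"kj":73,"uc":17},"n":[97,6,12,63],"odm":75,"vp":{"e":97,"s":99,"xf":84}}
After op 6 (replace /vp 75): {"h":16,"l":{"f":6,"kj":73,"uc":17},"n":[97,6,12,63],"odm":75,"vp":75}
After op 7 (remove /n/1): {"h":16,"l":{"f":6,"kj":73,"uc":17},"n":[97,12,63],"odm":75,"vp":75}
After op 8 (replace /n 6): {"h":16,"l":{"f":6,"kj":73,"uc":17},"n":6,"odm":75,"vp":75}
After op 9 (replace /n 97): {"h":16,"l":{"f":6,"kj":73,"uc":17},"n":97,"odm":75,"vp":75}
After op 10 (add /l/xs 1): {"h":16,"l":{"f":6,"kj":73,"uc":17,"xs":1},"n":97,"odm":75,"vp":75}
After op 11 (add /h 39): {"h":39,"l":{"f":6,"kj":73,"uc":17,"xs":1},"n":97,"odm":75,"vp":75}
After op 12 (add /l/n 48): {"h":39,"l":{"f":6,"kj":73,"n":48,"uc":17,"xs":1},"n":97,"odm":75,"vp":75}
After op 13 (add /x 84): {"h":39,"l":{"f":6,"kj":73,"n":48,"uc":17,"xs":1},"n":97,"odm":75,"vp":75,"x":84}
After op 14 (replace /x 34): {"h":39,"l":{"f":6,"kj":73,"n":48,"uc":17,"xs":1},"n":97,"odm":75,"vp":75,"x":34}
After op 15 (replace /l/uc 37): {"h":39,"l":{"f":6,"kj":73,"n":48,"uc":37,"xs":1},"n":97,"odm":75,"vp":75,"x":34}
After op 16 (add /l/n 69): {"h":39,"l":{"f":6,"kj":73,"n":69,"uc":37,"xs":1},"n":97,"odm":75,"vp":75,"x":34}
After op 17 (replace /l/kj 71): {"h":39,"l":{"f":6,"kj":71,"n":69,"uc":37,"xs":1},"n":97,"odm":75,"vp":75,"x":34}
After op 18 (replace /n 36): {"h":39,"l":{"f":6,"kj":71,"n":69,"uc":37,"xs":1},"n":36,"odm":75,"vp":75,"x":34}
After op 19 (add /l/bj 79): {"h":39,"l":{"bj":79,"f":6,"kj":71,"n":69,"uc":37,"xs":1},"n":36,"odm":75,"vp":75,"x":34}
Value at /l/kj: 71

Answer: 71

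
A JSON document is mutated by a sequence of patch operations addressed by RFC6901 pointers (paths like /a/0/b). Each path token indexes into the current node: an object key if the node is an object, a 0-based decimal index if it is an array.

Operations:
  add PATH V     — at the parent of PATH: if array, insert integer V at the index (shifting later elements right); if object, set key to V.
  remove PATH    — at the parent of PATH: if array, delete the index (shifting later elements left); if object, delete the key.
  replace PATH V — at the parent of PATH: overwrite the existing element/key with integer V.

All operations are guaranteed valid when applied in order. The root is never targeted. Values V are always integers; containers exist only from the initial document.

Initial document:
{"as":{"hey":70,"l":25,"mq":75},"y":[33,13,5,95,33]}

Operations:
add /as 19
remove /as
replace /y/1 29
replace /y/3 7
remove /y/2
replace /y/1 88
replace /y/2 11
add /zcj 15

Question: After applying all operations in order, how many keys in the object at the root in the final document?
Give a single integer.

After op 1 (add /as 19): {"as":19,"y":[33,13,5,95,33]}
After op 2 (remove /as): {"y":[33,13,5,95,33]}
After op 3 (replace /y/1 29): {"y":[33,29,5,95,33]}
After op 4 (replace /y/3 7): {"y":[33,29,5,7,33]}
After op 5 (remove /y/2): {"y":[33,29,7,33]}
After op 6 (replace /y/1 88): {"y":[33,88,7,33]}
After op 7 (replace /y/2 11): {"y":[33,88,11,33]}
After op 8 (add /zcj 15): {"y":[33,88,11,33],"zcj":15}
Size at the root: 2

Answer: 2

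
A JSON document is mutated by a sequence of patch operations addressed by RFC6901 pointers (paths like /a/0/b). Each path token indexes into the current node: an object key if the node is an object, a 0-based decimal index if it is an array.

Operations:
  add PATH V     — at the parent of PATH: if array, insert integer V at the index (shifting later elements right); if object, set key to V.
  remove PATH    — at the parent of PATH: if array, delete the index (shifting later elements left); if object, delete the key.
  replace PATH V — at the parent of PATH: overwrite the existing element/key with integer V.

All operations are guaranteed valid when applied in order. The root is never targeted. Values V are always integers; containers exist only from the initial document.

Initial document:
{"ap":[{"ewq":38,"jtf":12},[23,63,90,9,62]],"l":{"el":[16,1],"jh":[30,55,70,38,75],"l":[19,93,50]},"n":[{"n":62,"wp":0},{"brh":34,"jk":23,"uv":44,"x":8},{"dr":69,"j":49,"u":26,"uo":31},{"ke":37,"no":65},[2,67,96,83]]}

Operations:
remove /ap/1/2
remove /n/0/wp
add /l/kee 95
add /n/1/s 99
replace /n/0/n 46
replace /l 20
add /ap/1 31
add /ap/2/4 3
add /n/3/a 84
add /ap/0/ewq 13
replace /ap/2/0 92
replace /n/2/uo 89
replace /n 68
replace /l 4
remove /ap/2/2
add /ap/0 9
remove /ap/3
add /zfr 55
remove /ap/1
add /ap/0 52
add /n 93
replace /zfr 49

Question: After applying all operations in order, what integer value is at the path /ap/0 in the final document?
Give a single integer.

Answer: 52

Derivation:
After op 1 (remove /ap/1/2): {"ap":[{"ewq":38,"jtf":12},[23,63,9,62]],"l":{"el":[16,1],"jh":[30,55,70,38,75],"l":[19,93,50]},"n":[{"n":62,"wp":0},{"brh":34,"jk":23,"uv":44,"x":8},{"dr":69,"j":49,"u":26,"uo":31},{"ke":37,"no":65},[2,67,96,83]]}
After op 2 (remove /n/0/wp): {"ap":[{"ewq":38,"jtf":12},[23,63,9,62]],"l":{"el":[16,1],"jh":[30,55,70,38,75],"l":[19,93,50]},"n":[{"n":62},{"brh":34,"jk":23,"uv":44,"x":8},{"dr":69,"j":49,"u":26,"uo":31},{"ke":37,"no":65},[2,67,96,83]]}
After op 3 (add /l/kee 95): {"ap":[{"ewq":38,"jtf":12},[23,63,9,62]],"l":{"el":[16,1],"jh":[30,55,70,38,75],"kee":95,"l":[19,93,50]},"n":[{"n":62},{"brh":34,"jk":23,"uv":44,"x":8},{"dr":69,"j":49,"u":26,"uo":31},{"ke":37,"no":65},[2,67,96,83]]}
After op 4 (add /n/1/s 99): {"ap":[{"ewq":38,"jtf":12},[23,63,9,62]],"l":{"el":[16,1],"jh":[30,55,70,38,75],"kee":95,"l":[19,93,50]},"n":[{"n":62},{"brh":34,"jk":23,"s":99,"uv":44,"x":8},{"dr":69,"j":49,"u":26,"uo":31},{"ke":37,"no":65},[2,67,96,83]]}
After op 5 (replace /n/0/n 46): {"ap":[{"ewq":38,"jtf":12},[23,63,9,62]],"l":{"el":[16,1],"jh":[30,55,70,38,75],"kee":95,"l":[19,93,50]},"n":[{"n":46},{"brh":34,"jk":23,"s":99,"uv":44,"x":8},{"dr":69,"j":49,"u":26,"uo":31},{"ke":37,"no":65},[2,67,96,83]]}
After op 6 (replace /l 20): {"ap":[{"ewq":38,"jtf":12},[23,63,9,62]],"l":20,"n":[{"n":46},{"brh":34,"jk":23,"s":99,"uv":44,"x":8},{"dr":69,"j":49,"u":26,"uo":31},{"ke":37,"no":65},[2,67,96,83]]}
After op 7 (add /ap/1 31): {"ap":[{"ewq":38,"jtf":12},31,[23,63,9,62]],"l":20,"n":[{"n":46},{"brh":34,"jk":23,"s":99,"uv":44,"x":8},{"dr":69,"j":49,"u":26,"uo":31},{"ke":37,"no":65},[2,67,96,83]]}
After op 8 (add /ap/2/4 3): {"ap":[{"ewq":38,"jtf":12},31,[23,63,9,62,3]],"l":20,"n":[{"n":46},{"brh":34,"jk":23,"s":99,"uv":44,"x":8},{"dr":69,"j":49,"u":26,"uo":31},{"ke":37,"no":65},[2,67,96,83]]}
After op 9 (add /n/3/a 84): {"ap":[{"ewq":38,"jtf":12},31,[23,63,9,62,3]],"l":20,"n":[{"n":46},{"brh":34,"jk":23,"s":99,"uv":44,"x":8},{"dr":69,"j":49,"u":26,"uo":31},{"a":84,"ke":37,"no":65},[2,67,96,83]]}
After op 10 (add /ap/0/ewq 13): {"ap":[{"ewq":13,"jtf":12},31,[23,63,9,62,3]],"l":20,"n":[{"n":46},{"brh":34,"jk":23,"s":99,"uv":44,"x":8},{"dr":69,"j":49,"u":26,"uo":31},{"a":84,"ke":37,"no":65},[2,67,96,83]]}
After op 11 (replace /ap/2/0 92): {"ap":[{"ewq":13,"jtf":12},31,[92,63,9,62,3]],"l":20,"n":[{"n":46},{"brh":34,"jk":23,"s":99,"uv":44,"x":8},{"dr":69,"j":49,"u":26,"uo":31},{"a":84,"ke":37,"no":65},[2,67,96,83]]}
After op 12 (replace /n/2/uo 89): {"ap":[{"ewq":13,"jtf":12},31,[92,63,9,62,3]],"l":20,"n":[{"n":46},{"brh":34,"jk":23,"s":99,"uv":44,"x":8},{"dr":69,"j":49,"u":26,"uo":89},{"a":84,"ke":37,"no":65},[2,67,96,83]]}
After op 13 (replace /n 68): {"ap":[{"ewq":13,"jtf":12},31,[92,63,9,62,3]],"l":20,"n":68}
After op 14 (replace /l 4): {"ap":[{"ewq":13,"jtf":12},31,[92,63,9,62,3]],"l":4,"n":68}
After op 15 (remove /ap/2/2): {"ap":[{"ewq":13,"jtf":12},31,[92,63,62,3]],"l":4,"n":68}
After op 16 (add /ap/0 9): {"ap":[9,{"ewq":13,"jtf":12},31,[92,63,62,3]],"l":4,"n":68}
After op 17 (remove /ap/3): {"ap":[9,{"ewq":13,"jtf":12},31],"l":4,"n":68}
After op 18 (add /zfr 55): {"ap":[9,{"ewq":13,"jtf":12},31],"l":4,"n":68,"zfr":55}
After op 19 (remove /ap/1): {"ap":[9,31],"l":4,"n":68,"zfr":55}
After op 20 (add /ap/0 52): {"ap":[52,9,31],"l":4,"n":68,"zfr":55}
After op 21 (add /n 93): {"ap":[52,9,31],"l":4,"n":93,"zfr":55}
After op 22 (replace /zfr 49): {"ap":[52,9,31],"l":4,"n":93,"zfr":49}
Value at /ap/0: 52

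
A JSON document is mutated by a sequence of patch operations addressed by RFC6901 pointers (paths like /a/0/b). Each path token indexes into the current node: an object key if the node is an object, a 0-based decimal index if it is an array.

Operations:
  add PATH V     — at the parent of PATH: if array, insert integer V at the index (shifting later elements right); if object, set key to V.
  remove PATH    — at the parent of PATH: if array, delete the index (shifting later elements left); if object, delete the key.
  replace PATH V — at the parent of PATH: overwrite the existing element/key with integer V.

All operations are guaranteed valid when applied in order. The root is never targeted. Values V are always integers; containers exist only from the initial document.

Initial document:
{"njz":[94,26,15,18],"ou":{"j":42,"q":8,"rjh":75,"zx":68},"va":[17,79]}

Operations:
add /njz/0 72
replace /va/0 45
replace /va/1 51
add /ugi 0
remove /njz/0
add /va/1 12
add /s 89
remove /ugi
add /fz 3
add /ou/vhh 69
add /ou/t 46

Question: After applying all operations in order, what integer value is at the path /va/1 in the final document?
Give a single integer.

Answer: 12

Derivation:
After op 1 (add /njz/0 72): {"njz":[72,94,26,15,18],"ou":{"j":42,"q":8,"rjh":75,"zx":68},"va":[17,79]}
After op 2 (replace /va/0 45): {"njz":[72,94,26,15,18],"ou":{"j":42,"q":8,"rjh":75,"zx":68},"va":[45,79]}
After op 3 (replace /va/1 51): {"njz":[72,94,26,15,18],"ou":{"j":42,"q":8,"rjh":75,"zx":68},"va":[45,51]}
After op 4 (add /ugi 0): {"njz":[72,94,26,15,18],"ou":{"j":42,"q":8,"rjh":75,"zx":68},"ugi":0,"va":[45,51]}
After op 5 (remove /njz/0): {"njz":[94,26,15,18],"ou":{"j":42,"q":8,"rjh":75,"zx":68},"ugi":0,"va":[45,51]}
After op 6 (add /va/1 12): {"njz":[94,26,15,18],"ou":{"j":42,"q":8,"rjh":75,"zx":68},"ugi":0,"va":[45,12,51]}
After op 7 (add /s 89): {"njz":[94,26,15,18],"ou":{"j":42,"q":8,"rjh":75,"zx":68},"s":89,"ugi":0,"va":[45,12,51]}
After op 8 (remove /ugi): {"njz":[94,26,15,18],"ou":{"j":42,"q":8,"rjh":75,"zx":68},"s":89,"va":[45,12,51]}
After op 9 (add /fz 3): {"fz":3,"njz":[94,26,15,18],"ou":{"j":42,"q":8,"rjh":75,"zx":68},"s":89,"va":[45,12,51]}
After op 10 (add /ou/vhh 69): {"fz":3,"njz":[94,26,15,18],"ou":{"j":42,"q":8,"rjh":75,"vhh":69,"zx":68},"s":89,"va":[45,12,51]}
After op 11 (add /ou/t 46): {"fz":3,"njz":[94,26,15,18],"ou":{"j":42,"q":8,"rjh":75,"t":46,"vhh":69,"zx":68},"s":89,"va":[45,12,51]}
Value at /va/1: 12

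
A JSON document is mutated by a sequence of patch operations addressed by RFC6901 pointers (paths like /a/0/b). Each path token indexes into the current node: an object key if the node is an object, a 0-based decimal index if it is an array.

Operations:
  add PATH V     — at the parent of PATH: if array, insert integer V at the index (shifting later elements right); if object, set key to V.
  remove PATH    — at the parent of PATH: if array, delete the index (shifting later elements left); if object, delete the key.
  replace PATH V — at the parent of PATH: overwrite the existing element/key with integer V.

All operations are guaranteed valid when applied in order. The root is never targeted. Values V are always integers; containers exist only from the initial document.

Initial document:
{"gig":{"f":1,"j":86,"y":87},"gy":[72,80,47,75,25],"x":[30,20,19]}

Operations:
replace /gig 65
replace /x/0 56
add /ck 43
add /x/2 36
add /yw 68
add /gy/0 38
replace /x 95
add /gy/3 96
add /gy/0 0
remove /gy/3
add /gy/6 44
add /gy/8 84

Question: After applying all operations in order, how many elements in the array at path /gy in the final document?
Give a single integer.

Answer: 9

Derivation:
After op 1 (replace /gig 65): {"gig":65,"gy":[72,80,47,75,25],"x":[30,20,19]}
After op 2 (replace /x/0 56): {"gig":65,"gy":[72,80,47,75,25],"x":[56,20,19]}
After op 3 (add /ck 43): {"ck":43,"gig":65,"gy":[72,80,47,75,25],"x":[56,20,19]}
After op 4 (add /x/2 36): {"ck":43,"gig":65,"gy":[72,80,47,75,25],"x":[56,20,36,19]}
After op 5 (add /yw 68): {"ck":43,"gig":65,"gy":[72,80,47,75,25],"x":[56,20,36,19],"yw":68}
After op 6 (add /gy/0 38): {"ck":43,"gig":65,"gy":[38,72,80,47,75,25],"x":[56,20,36,19],"yw":68}
After op 7 (replace /x 95): {"ck":43,"gig":65,"gy":[38,72,80,47,75,25],"x":95,"yw":68}
After op 8 (add /gy/3 96): {"ck":43,"gig":65,"gy":[38,72,80,96,47,75,25],"x":95,"yw":68}
After op 9 (add /gy/0 0): {"ck":43,"gig":65,"gy":[0,38,72,80,96,47,75,25],"x":95,"yw":68}
After op 10 (remove /gy/3): {"ck":43,"gig":65,"gy":[0,38,72,96,47,75,25],"x":95,"yw":68}
After op 11 (add /gy/6 44): {"ck":43,"gig":65,"gy":[0,38,72,96,47,75,44,25],"x":95,"yw":68}
After op 12 (add /gy/8 84): {"ck":43,"gig":65,"gy":[0,38,72,96,47,75,44,25,84],"x":95,"yw":68}
Size at path /gy: 9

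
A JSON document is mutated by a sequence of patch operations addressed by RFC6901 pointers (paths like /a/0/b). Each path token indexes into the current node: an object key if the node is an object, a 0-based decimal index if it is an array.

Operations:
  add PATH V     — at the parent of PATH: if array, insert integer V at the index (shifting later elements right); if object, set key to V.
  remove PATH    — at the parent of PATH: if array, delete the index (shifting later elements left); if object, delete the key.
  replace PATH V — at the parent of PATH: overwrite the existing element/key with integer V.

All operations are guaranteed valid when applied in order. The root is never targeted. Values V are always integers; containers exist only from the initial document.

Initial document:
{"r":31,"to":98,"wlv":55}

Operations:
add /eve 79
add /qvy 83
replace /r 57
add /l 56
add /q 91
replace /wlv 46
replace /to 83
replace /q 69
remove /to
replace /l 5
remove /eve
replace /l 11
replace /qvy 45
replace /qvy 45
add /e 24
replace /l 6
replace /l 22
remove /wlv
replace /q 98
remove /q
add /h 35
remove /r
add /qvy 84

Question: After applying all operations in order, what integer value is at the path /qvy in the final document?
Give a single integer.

After op 1 (add /eve 79): {"eve":79,"r":31,"to":98,"wlv":55}
After op 2 (add /qvy 83): {"eve":79,"qvy":83,"r":31,"to":98,"wlv":55}
After op 3 (replace /r 57): {"eve":79,"qvy":83,"r":57,"to":98,"wlv":55}
After op 4 (add /l 56): {"eve":79,"l":56,"qvy":83,"r":57,"to":98,"wlv":55}
After op 5 (add /q 91): {"eve":79,"l":56,"q":91,"qvy":83,"r":57,"to":98,"wlv":55}
After op 6 (replace /wlv 46): {"eve":79,"l":56,"q":91,"qvy":83,"r":57,"to":98,"wlv":46}
After op 7 (replace /to 83): {"eve":79,"l":56,"q":91,"qvy":83,"r":57,"to":83,"wlv":46}
After op 8 (replace /q 69): {"eve":79,"l":56,"q":69,"qvy":83,"r":57,"to":83,"wlv":46}
After op 9 (remove /to): {"eve":79,"l":56,"q":69,"qvy":83,"r":57,"wlv":46}
After op 10 (replace /l 5): {"eve":79,"l":5,"q":69,"qvy":83,"r":57,"wlv":46}
After op 11 (remove /eve): {"l":5,"q":69,"qvy":83,"r":57,"wlv":46}
After op 12 (replace /l 11): {"l":11,"q":69,"qvy":83,"r":57,"wlv":46}
After op 13 (replace /qvy 45): {"l":11,"q":69,"qvy":45,"r":57,"wlv":46}
After op 14 (replace /qvy 45): {"l":11,"q":69,"qvy":45,"r":57,"wlv":46}
After op 15 (add /e 24): {"e":24,"l":11,"q":69,"qvy":45,"r":57,"wlv":46}
After op 16 (replace /l 6): {"e":24,"l":6,"q":69,"qvy":45,"r":57,"wlv":46}
After op 17 (replace /l 22): {"e":24,"l":22,"q":69,"qvy":45,"r":57,"wlv":46}
After op 18 (remove /wlv): {"e":24,"l":22,"q":69,"qvy":45,"r":57}
After op 19 (replace /q 98): {"e":24,"l":22,"q":98,"qvy":45,"r":57}
After op 20 (remove /q): {"e":24,"l":22,"qvy":45,"r":57}
After op 21 (add /h 35): {"e":24,"h":35,"l":22,"qvy":45,"r":57}
After op 22 (remove /r): {"e":24,"h":35,"l":22,"qvy":45}
After op 23 (add /qvy 84): {"e":24,"h":35,"l":22,"qvy":84}
Value at /qvy: 84

Answer: 84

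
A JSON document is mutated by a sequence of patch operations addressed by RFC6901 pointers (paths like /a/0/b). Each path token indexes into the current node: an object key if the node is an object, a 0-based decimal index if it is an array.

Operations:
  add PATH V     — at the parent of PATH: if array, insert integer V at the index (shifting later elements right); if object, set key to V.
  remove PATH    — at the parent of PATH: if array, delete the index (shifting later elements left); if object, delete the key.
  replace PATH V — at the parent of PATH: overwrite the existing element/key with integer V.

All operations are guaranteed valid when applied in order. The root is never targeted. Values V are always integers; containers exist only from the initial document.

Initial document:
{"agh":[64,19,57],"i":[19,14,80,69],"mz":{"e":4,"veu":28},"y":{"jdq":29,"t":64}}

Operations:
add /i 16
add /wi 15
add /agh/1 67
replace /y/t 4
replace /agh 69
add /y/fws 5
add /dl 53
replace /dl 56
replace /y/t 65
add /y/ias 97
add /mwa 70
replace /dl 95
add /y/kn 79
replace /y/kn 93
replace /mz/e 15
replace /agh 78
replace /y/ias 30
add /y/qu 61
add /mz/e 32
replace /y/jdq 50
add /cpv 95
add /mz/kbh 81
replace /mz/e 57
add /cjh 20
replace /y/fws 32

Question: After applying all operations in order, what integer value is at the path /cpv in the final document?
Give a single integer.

Answer: 95

Derivation:
After op 1 (add /i 16): {"agh":[64,19,57],"i":16,"mz":{"e":4,"veu":28},"y":{"jdq":29,"t":64}}
After op 2 (add /wi 15): {"agh":[64,19,57],"i":16,"mz":{"e":4,"veu":28},"wi":15,"y":{"jdq":29,"t":64}}
After op 3 (add /agh/1 67): {"agh":[64,67,19,57],"i":16,"mz":{"e":4,"veu":28},"wi":15,"y":{"jdq":29,"t":64}}
After op 4 (replace /y/t 4): {"agh":[64,67,19,57],"i":16,"mz":{"e":4,"veu":28},"wi":15,"y":{"jdq":29,"t":4}}
After op 5 (replace /agh 69): {"agh":69,"i":16,"mz":{"e":4,"veu":28},"wi":15,"y":{"jdq":29,"t":4}}
After op 6 (add /y/fws 5): {"agh":69,"i":16,"mz":{"e":4,"veu":28},"wi":15,"y":{"fws":5,"jdq":29,"t":4}}
After op 7 (add /dl 53): {"agh":69,"dl":53,"i":16,"mz":{"e":4,"veu":28},"wi":15,"y":{"fws":5,"jdq":29,"t":4}}
After op 8 (replace /dl 56): {"agh":69,"dl":56,"i":16,"mz":{"e":4,"veu":28},"wi":15,"y":{"fws":5,"jdq":29,"t":4}}
After op 9 (replace /y/t 65): {"agh":69,"dl":56,"i":16,"mz":{"e":4,"veu":28},"wi":15,"y":{"fws":5,"jdq":29,"t":65}}
After op 10 (add /y/ias 97): {"agh":69,"dl":56,"i":16,"mz":{"e":4,"veu":28},"wi":15,"y":{"fws":5,"ias":97,"jdq":29,"t":65}}
After op 11 (add /mwa 70): {"agh":69,"dl":56,"i":16,"mwa":70,"mz":{"e":4,"veu":28},"wi":15,"y":{"fws":5,"ias":97,"jdq":29,"t":65}}
After op 12 (replace /dl 95): {"agh":69,"dl":95,"i":16,"mwa":70,"mz":{"e":4,"veu":28},"wi":15,"y":{"fws":5,"ias":97,"jdq":29,"t":65}}
After op 13 (add /y/kn 79): {"agh":69,"dl":95,"i":16,"mwa":70,"mz":{"e":4,"veu":28},"wi":15,"y":{"fws":5,"ias":97,"jdq":29,"kn":79,"t":65}}
After op 14 (replace /y/kn 93): {"agh":69,"dl":95,"i":16,"mwa":70,"mz":{"e":4,"veu":28},"wi":15,"y":{"fws":5,"ias":97,"jdq":29,"kn":93,"t":65}}
After op 15 (replace /mz/e 15): {"agh":69,"dl":95,"i":16,"mwa":70,"mz":{"e":15,"veu":28},"wi":15,"y":{"fws":5,"ias":97,"jdq":29,"kn":93,"t":65}}
After op 16 (replace /agh 78): {"agh":78,"dl":95,"i":16,"mwa":70,"mz":{"e":15,"veu":28},"wi":15,"y":{"fws":5,"ias":97,"jdq":29,"kn":93,"t":65}}
After op 17 (replace /y/ias 30): {"agh":78,"dl":95,"i":16,"mwa":70,"mz":{"e":15,"veu":28},"wi":15,"y":{"fws":5,"ias":30,"jdq":29,"kn":93,"t":65}}
After op 18 (add /y/qu 61): {"agh":78,"dl":95,"i":16,"mwa":70,"mz":{"e":15,"veu":28},"wi":15,"y":{"fws":5,"ias":30,"jdq":29,"kn":93,"qu":61,"t":65}}
After op 19 (add /mz/e 32): {"agh":78,"dl":95,"i":16,"mwa":70,"mz":{"e":32,"veu":28},"wi":15,"y":{"fws":5,"ias":30,"jdq":29,"kn":93,"qu":61,"t":65}}
After op 20 (replace /y/jdq 50): {"agh":78,"dl":95,"i":16,"mwa":70,"mz":{"e":32,"veu":28},"wi":15,"y":{"fws":5,"ias":30,"jdq":50,"kn":93,"qu":61,"t":65}}
After op 21 (add /cpv 95): {"agh":78,"cpv":95,"dl":95,"i":16,"mwa":70,"mz":{"e":32,"veu":28},"wi":15,"y":{"fws":5,"ias":30,"jdq":50,"kn":93,"qu":61,"t":65}}
After op 22 (add /mz/kbh 81): {"agh":78,"cpv":95,"dl":95,"i":16,"mwa":70,"mz":{"e":32,"kbh":81,"veu":28},"wi":15,"y":{"fws":5,"ias":30,"jdq":50,"kn":93,"qu":61,"t":65}}
After op 23 (replace /mz/e 57): {"agh":78,"cpv":95,"dl":95,"i":16,"mwa":70,"mz":{"e":57,"kbh":81,"veu":28},"wi":15,"y":{"fws":5,"ias":30,"jdq":50,"kn":93,"qu":61,"t":65}}
After op 24 (add /cjh 20): {"agh":78,"cjh":20,"cpv":95,"dl":95,"i":16,"mwa":70,"mz":{"e":57,"kbh":81,"veu":28},"wi":15,"y":{"fws":5,"ias":30,"jdq":50,"kn":93,"qu":61,"t":65}}
After op 25 (replace /y/fws 32): {"agh":78,"cjh":20,"cpv":95,"dl":95,"i":16,"mwa":70,"mz":{"e":57,"kbh":81,"veu":28},"wi":15,"y":{"fws":32,"ias":30,"jdq":50,"kn":93,"qu":61,"t":65}}
Value at /cpv: 95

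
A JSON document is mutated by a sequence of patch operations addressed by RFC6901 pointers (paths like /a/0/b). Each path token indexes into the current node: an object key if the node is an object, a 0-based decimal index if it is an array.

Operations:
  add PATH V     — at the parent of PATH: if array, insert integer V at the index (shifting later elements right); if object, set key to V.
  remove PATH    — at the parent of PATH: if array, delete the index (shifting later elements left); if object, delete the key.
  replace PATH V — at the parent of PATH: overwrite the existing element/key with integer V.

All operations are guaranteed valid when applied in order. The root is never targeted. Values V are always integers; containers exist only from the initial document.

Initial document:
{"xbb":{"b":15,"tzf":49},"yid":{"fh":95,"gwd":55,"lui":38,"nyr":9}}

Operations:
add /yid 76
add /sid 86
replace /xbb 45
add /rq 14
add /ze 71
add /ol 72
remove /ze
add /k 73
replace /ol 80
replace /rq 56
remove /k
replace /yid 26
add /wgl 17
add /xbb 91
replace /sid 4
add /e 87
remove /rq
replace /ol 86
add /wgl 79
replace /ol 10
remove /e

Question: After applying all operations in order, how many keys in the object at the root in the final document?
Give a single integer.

After op 1 (add /yid 76): {"xbb":{"b":15,"tzf":49},"yid":76}
After op 2 (add /sid 86): {"sid":86,"xbb":{"b":15,"tzf":49},"yid":76}
After op 3 (replace /xbb 45): {"sid":86,"xbb":45,"yid":76}
After op 4 (add /rq 14): {"rq":14,"sid":86,"xbb":45,"yid":76}
After op 5 (add /ze 71): {"rq":14,"sid":86,"xbb":45,"yid":76,"ze":71}
After op 6 (add /ol 72): {"ol":72,"rq":14,"sid":86,"xbb":45,"yid":76,"ze":71}
After op 7 (remove /ze): {"ol":72,"rq":14,"sid":86,"xbb":45,"yid":76}
After op 8 (add /k 73): {"k":73,"ol":72,"rq":14,"sid":86,"xbb":45,"yid":76}
After op 9 (replace /ol 80): {"k":73,"ol":80,"rq":14,"sid":86,"xbb":45,"yid":76}
After op 10 (replace /rq 56): {"k":73,"ol":80,"rq":56,"sid":86,"xbb":45,"yid":76}
After op 11 (remove /k): {"ol":80,"rq":56,"sid":86,"xbb":45,"yid":76}
After op 12 (replace /yid 26): {"ol":80,"rq":56,"sid":86,"xbb":45,"yid":26}
After op 13 (add /wgl 17): {"ol":80,"rq":56,"sid":86,"wgl":17,"xbb":45,"yid":26}
After op 14 (add /xbb 91): {"ol":80,"rq":56,"sid":86,"wgl":17,"xbb":91,"yid":26}
After op 15 (replace /sid 4): {"ol":80,"rq":56,"sid":4,"wgl":17,"xbb":91,"yid":26}
After op 16 (add /e 87): {"e":87,"ol":80,"rq":56,"sid":4,"wgl":17,"xbb":91,"yid":26}
After op 17 (remove /rq): {"e":87,"ol":80,"sid":4,"wgl":17,"xbb":91,"yid":26}
After op 18 (replace /ol 86): {"e":87,"ol":86,"sid":4,"wgl":17,"xbb":91,"yid":26}
After op 19 (add /wgl 79): {"e":87,"ol":86,"sid":4,"wgl":79,"xbb":91,"yid":26}
After op 20 (replace /ol 10): {"e":87,"ol":10,"sid":4,"wgl":79,"xbb":91,"yid":26}
After op 21 (remove /e): {"ol":10,"sid":4,"wgl":79,"xbb":91,"yid":26}
Size at the root: 5

Answer: 5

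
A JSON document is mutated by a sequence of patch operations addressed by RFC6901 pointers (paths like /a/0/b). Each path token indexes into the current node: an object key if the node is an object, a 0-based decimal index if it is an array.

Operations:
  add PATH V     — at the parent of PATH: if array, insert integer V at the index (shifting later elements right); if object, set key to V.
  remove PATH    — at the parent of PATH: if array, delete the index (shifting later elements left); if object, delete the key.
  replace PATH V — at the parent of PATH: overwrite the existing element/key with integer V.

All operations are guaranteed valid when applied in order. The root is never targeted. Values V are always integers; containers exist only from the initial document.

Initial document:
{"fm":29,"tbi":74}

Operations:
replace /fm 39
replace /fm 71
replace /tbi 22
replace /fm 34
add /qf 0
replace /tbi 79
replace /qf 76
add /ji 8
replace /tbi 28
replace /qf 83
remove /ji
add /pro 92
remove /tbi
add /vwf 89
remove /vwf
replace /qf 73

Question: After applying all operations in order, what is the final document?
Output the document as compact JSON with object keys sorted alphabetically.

After op 1 (replace /fm 39): {"fm":39,"tbi":74}
After op 2 (replace /fm 71): {"fm":71,"tbi":74}
After op 3 (replace /tbi 22): {"fm":71,"tbi":22}
After op 4 (replace /fm 34): {"fm":34,"tbi":22}
After op 5 (add /qf 0): {"fm":34,"qf":0,"tbi":22}
After op 6 (replace /tbi 79): {"fm":34,"qf":0,"tbi":79}
After op 7 (replace /qf 76): {"fm":34,"qf":76,"tbi":79}
After op 8 (add /ji 8): {"fm":34,"ji":8,"qf":76,"tbi":79}
After op 9 (replace /tbi 28): {"fm":34,"ji":8,"qf":76,"tbi":28}
After op 10 (replace /qf 83): {"fm":34,"ji":8,"qf":83,"tbi":28}
After op 11 (remove /ji): {"fm":34,"qf":83,"tbi":28}
After op 12 (add /pro 92): {"fm":34,"pro":92,"qf":83,"tbi":28}
After op 13 (remove /tbi): {"fm":34,"pro":92,"qf":83}
After op 14 (add /vwf 89): {"fm":34,"pro":92,"qf":83,"vwf":89}
After op 15 (remove /vwf): {"fm":34,"pro":92,"qf":83}
After op 16 (replace /qf 73): {"fm":34,"pro":92,"qf":73}

Answer: {"fm":34,"pro":92,"qf":73}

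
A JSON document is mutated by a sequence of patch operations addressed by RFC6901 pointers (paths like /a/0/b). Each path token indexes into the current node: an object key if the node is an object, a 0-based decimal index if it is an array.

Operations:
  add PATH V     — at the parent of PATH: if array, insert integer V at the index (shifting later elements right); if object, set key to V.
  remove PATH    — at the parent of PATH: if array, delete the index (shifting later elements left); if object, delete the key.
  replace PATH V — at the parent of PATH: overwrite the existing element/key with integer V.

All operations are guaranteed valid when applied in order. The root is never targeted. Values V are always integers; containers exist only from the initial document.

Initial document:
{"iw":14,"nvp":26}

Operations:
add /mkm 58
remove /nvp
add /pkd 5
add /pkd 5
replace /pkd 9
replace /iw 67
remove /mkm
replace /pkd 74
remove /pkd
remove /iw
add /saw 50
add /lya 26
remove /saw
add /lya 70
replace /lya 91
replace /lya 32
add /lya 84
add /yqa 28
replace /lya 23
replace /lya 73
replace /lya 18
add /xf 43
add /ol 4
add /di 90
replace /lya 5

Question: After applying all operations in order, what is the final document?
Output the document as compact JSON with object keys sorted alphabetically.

After op 1 (add /mkm 58): {"iw":14,"mkm":58,"nvp":26}
After op 2 (remove /nvp): {"iw":14,"mkm":58}
After op 3 (add /pkd 5): {"iw":14,"mkm":58,"pkd":5}
After op 4 (add /pkd 5): {"iw":14,"mkm":58,"pkd":5}
After op 5 (replace /pkd 9): {"iw":14,"mkm":58,"pkd":9}
After op 6 (replace /iw 67): {"iw":67,"mkm":58,"pkd":9}
After op 7 (remove /mkm): {"iw":67,"pkd":9}
After op 8 (replace /pkd 74): {"iw":67,"pkd":74}
After op 9 (remove /pkd): {"iw":67}
After op 10 (remove /iw): {}
After op 11 (add /saw 50): {"saw":50}
After op 12 (add /lya 26): {"lya":26,"saw":50}
After op 13 (remove /saw): {"lya":26}
After op 14 (add /lya 70): {"lya":70}
After op 15 (replace /lya 91): {"lya":91}
After op 16 (replace /lya 32): {"lya":32}
After op 17 (add /lya 84): {"lya":84}
After op 18 (add /yqa 28): {"lya":84,"yqa":28}
After op 19 (replace /lya 23): {"lya":23,"yqa":28}
After op 20 (replace /lya 73): {"lya":73,"yqa":28}
After op 21 (replace /lya 18): {"lya":18,"yqa":28}
After op 22 (add /xf 43): {"lya":18,"xf":43,"yqa":28}
After op 23 (add /ol 4): {"lya":18,"ol":4,"xf":43,"yqa":28}
After op 24 (add /di 90): {"di":90,"lya":18,"ol":4,"xf":43,"yqa":28}
After op 25 (replace /lya 5): {"di":90,"lya":5,"ol":4,"xf":43,"yqa":28}

Answer: {"di":90,"lya":5,"ol":4,"xf":43,"yqa":28}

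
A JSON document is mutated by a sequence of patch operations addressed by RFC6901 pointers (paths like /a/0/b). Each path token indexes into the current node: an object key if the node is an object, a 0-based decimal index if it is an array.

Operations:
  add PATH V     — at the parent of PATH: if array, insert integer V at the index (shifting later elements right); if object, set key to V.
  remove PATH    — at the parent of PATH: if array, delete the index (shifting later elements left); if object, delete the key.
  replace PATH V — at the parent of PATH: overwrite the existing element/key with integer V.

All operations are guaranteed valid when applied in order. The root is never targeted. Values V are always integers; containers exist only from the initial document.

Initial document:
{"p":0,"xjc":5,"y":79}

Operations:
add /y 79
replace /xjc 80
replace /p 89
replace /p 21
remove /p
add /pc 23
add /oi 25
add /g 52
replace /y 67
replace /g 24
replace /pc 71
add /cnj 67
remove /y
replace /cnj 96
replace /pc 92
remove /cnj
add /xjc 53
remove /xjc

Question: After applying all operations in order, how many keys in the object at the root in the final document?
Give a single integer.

Answer: 3

Derivation:
After op 1 (add /y 79): {"p":0,"xjc":5,"y":79}
After op 2 (replace /xjc 80): {"p":0,"xjc":80,"y":79}
After op 3 (replace /p 89): {"p":89,"xjc":80,"y":79}
After op 4 (replace /p 21): {"p":21,"xjc":80,"y":79}
After op 5 (remove /p): {"xjc":80,"y":79}
After op 6 (add /pc 23): {"pc":23,"xjc":80,"y":79}
After op 7 (add /oi 25): {"oi":25,"pc":23,"xjc":80,"y":79}
After op 8 (add /g 52): {"g":52,"oi":25,"pc":23,"xjc":80,"y":79}
After op 9 (replace /y 67): {"g":52,"oi":25,"pc":23,"xjc":80,"y":67}
After op 10 (replace /g 24): {"g":24,"oi":25,"pc":23,"xjc":80,"y":67}
After op 11 (replace /pc 71): {"g":24,"oi":25,"pc":71,"xjc":80,"y":67}
After op 12 (add /cnj 67): {"cnj":67,"g":24,"oi":25,"pc":71,"xjc":80,"y":67}
After op 13 (remove /y): {"cnj":67,"g":24,"oi":25,"pc":71,"xjc":80}
After op 14 (replace /cnj 96): {"cnj":96,"g":24,"oi":25,"pc":71,"xjc":80}
After op 15 (replace /pc 92): {"cnj":96,"g":24,"oi":25,"pc":92,"xjc":80}
After op 16 (remove /cnj): {"g":24,"oi":25,"pc":92,"xjc":80}
After op 17 (add /xjc 53): {"g":24,"oi":25,"pc":92,"xjc":53}
After op 18 (remove /xjc): {"g":24,"oi":25,"pc":92}
Size at the root: 3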